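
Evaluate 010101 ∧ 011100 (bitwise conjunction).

AND: 1 only when both bits are 1
  010101
& 011100
--------
  010100
Decimal: 21 & 28 = 20



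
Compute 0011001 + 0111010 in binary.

Add column by column from the right: bit + bit + carry-in; write the sum mod 2, carry 1 when the sum is 2 or 3.
carry:  1110000
        0011001
+       0111010
---------------
       01010011
(the carry out of the leftmost column, 0, becomes the leading bit)
Decimal check:
  0011001 = 16 + 8 + 1 = 25
  0111010 = 32 + 16 + 8 + 2 = 58
  25 + 58 = 83, and 01010011 = 64 + 16 + 2 + 1 = 83 ✓



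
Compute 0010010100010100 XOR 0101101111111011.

XOR: 1 when bits differ
  0010010100010100
^ 0101101111111011
------------------
  0111111011101111
Decimal: 9492 ^ 23547 = 32495



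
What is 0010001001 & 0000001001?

AND: 1 only when both bits are 1
  0010001001
& 0000001001
------------
  0000001001
Decimal: 137 & 9 = 9



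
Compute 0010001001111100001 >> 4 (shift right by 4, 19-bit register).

Original: 0010001001111100001 (decimal 70625)
Shift right by 4 positions
Drop the 4 low bits; fill with zeros on the left
Result: 0000001000100111110 (decimal 4414)
Equivalent: 70625 >> 4 = 70625 ÷ 2^4 = 4414



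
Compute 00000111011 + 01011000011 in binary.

Add column by column from the right: bit + bit + carry-in; write the sum mod 2, carry 1 when the sum is 2 or 3.
carry:  00000000110
        00000111011
+       01011000011
-------------------
       001011111110
(the carry out of the leftmost column, 0, becomes the leading bit)
Decimal check:
  00000111011 = 32 + 16 + 8 + 2 + 1 = 59
  01011000011 = 512 + 128 + 64 + 2 + 1 = 707
  59 + 707 = 766, and 001011111110 = 512 + 128 + 64 + 32 + 16 + 8 + 4 + 2 = 766 ✓



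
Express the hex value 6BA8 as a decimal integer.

Expand by place value (powers of 16):
Digit values: B = 11, A = 10
6BA8 = 6 × 16^3 + 11 × 16^2 + 10 × 16^1 + 8 × 16^0
= 6 × 4096 + 11 × 256 + 10 × 16 + 8 × 1
= 24576 + 2816 + 160 + 8
= 27560



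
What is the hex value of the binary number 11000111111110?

Group into 4-bit nibbles from right:
  0011 = 3
  0001 = 1
  1111 = F
  1110 = E
Result: 31FE



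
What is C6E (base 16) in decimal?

Expand by place value (powers of 16):
Digit values: C = 12, E = 14
C6E = 12 × 16^2 + 6 × 16^1 + 14 × 16^0
= 12 × 256 + 6 × 16 + 14 × 1
= 3072 + 96 + 14
= 3182



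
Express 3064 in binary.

Using repeated division by 2:
3064 ÷ 2 = 1532 remainder 0
1532 ÷ 2 = 766 remainder 0
766 ÷ 2 = 383 remainder 0
383 ÷ 2 = 191 remainder 1
191 ÷ 2 = 95 remainder 1
95 ÷ 2 = 47 remainder 1
47 ÷ 2 = 23 remainder 1
23 ÷ 2 = 11 remainder 1
11 ÷ 2 = 5 remainder 1
5 ÷ 2 = 2 remainder 1
2 ÷ 2 = 1 remainder 0
1 ÷ 2 = 0 remainder 1
Reading remainders bottom to top: 101111111000



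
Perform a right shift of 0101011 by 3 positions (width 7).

Original: 0101011 (decimal 43)
Shift right by 3 positions
Drop the 3 low bits; fill with zeros on the left
Result: 0000101 (decimal 5)
Equivalent: 43 >> 3 = 43 ÷ 2^3 = 5



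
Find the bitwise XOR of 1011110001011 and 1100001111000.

XOR: 1 when bits differ
  1011110001011
^ 1100001111000
---------------
  0111111110011
Decimal: 6027 ^ 6264 = 4083



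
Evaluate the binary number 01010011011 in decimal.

Sum of powers of 2 for each 1-bit:
2^0 + 2^1 + 2^3 + 2^4 + 2^7 + 2^9
= 1 + 2 + 8 + 16 + 128 + 512
= 667



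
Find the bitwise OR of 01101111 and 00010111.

OR: 1 when either bit is 1
  01101111
| 00010111
----------
  01111111
Decimal: 111 | 23 = 127



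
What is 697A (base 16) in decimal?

Expand by place value (powers of 16):
Digit values: A = 10
697A = 6 × 16^3 + 9 × 16^2 + 7 × 16^1 + 10 × 16^0
= 6 × 4096 + 9 × 256 + 7 × 16 + 10 × 1
= 24576 + 2304 + 112 + 10
= 27002



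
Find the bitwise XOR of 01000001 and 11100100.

XOR: 1 when bits differ
  01000001
^ 11100100
----------
  10100101
Decimal: 65 ^ 228 = 165



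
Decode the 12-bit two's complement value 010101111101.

Binary: 010101111101
Sign bit: 0 (non-negative)
Read directly as an unsigned value:
010101111101 = 1024 + 256 + 64 + 32 + 16 + 8 + 4 + 1 = 1405
Value: 1405



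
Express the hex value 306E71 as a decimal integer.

Expand by place value (powers of 16):
Digit values: E = 14
306E71 = 3 × 16^5 + 0 × 16^4 + 6 × 16^3 + 14 × 16^2 + 7 × 16^1 + 1 × 16^0
= 3 × 1048576 + 0 × 65536 + 6 × 4096 + 14 × 256 + 7 × 16 + 1 × 1
= 3145728 + 0 + 24576 + 3584 + 112 + 1
= 3174001



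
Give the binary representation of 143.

Using repeated division by 2:
143 ÷ 2 = 71 remainder 1
71 ÷ 2 = 35 remainder 1
35 ÷ 2 = 17 remainder 1
17 ÷ 2 = 8 remainder 1
8 ÷ 2 = 4 remainder 0
4 ÷ 2 = 2 remainder 0
2 ÷ 2 = 1 remainder 0
1 ÷ 2 = 0 remainder 1
Reading remainders bottom to top: 10001111



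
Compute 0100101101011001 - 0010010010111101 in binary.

Method 1 - Direct subtraction (column by column from the right: bit − bit − borrow-in; if negative, add 2 and borrow 1 from the next column):
borrow: 0100100101111000
        0100101101011001
-       0010010010111101
------------------------
        0010011010011100

Method 2 - Add two's complement:
Two's complement of 0010010010111101: invert → 1101101101000010, add 1 → 1101101101000011
  0100101101011001
+ 1101101101000011
------------------
 10010011010011100  (end carry out of the top bit = 1)
Discarding the end carry: 0010011010011100
Decimal check:
  0100101101011001 = 16384 + 2048 + 512 + 256 + 64 + 16 + 8 + 1 = 19289
  0010010010111101 = 8192 + 1024 + 128 + 32 + 16 + 8 + 4 + 1 = 9405
  19289 - 9405 = 9884, and 0010011010011100 = 8192 + 1024 + 512 + 128 + 16 + 8 + 4 = 9884 ✓



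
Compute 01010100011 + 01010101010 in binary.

Add column by column from the right: bit + bit + carry-in; write the sum mod 2, carry 1 when the sum is 2 or 3.
carry:  10101000100
        01010100011
+       01010101010
-------------------
       010101001101
(the carry out of the leftmost column, 0, becomes the leading bit)
Decimal check:
  01010100011 = 512 + 128 + 32 + 2 + 1 = 675
  01010101010 = 512 + 128 + 32 + 8 + 2 = 682
  675 + 682 = 1357, and 010101001101 = 1024 + 256 + 64 + 8 + 4 + 1 = 1357 ✓



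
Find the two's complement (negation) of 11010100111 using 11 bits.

Original (sign bit 1, negative): 11010100111
Step 1 - Invert all bits: 00101011000
Step 2 - Add 1: 00101011001
Verification: 11010100111 + 00101011001 = 100000000000; discarding the end carry (carry out of the top bit) leaves the 11-bit value 00000000000, as required for x + (-x)



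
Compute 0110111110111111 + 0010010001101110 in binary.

Add column by column from the right: bit + bit + carry-in; write the sum mod 2, carry 1 when the sum is 2 or 3.
carry:  1101111111111100
        0110111110111111
+       0010010001101110
------------------------
       01001010000101101
(the carry out of the leftmost column, 0, becomes the leading bit)
Decimal check:
  0110111110111111 = 16384 + 8192 + 2048 + 1024 + 512 + 256 + 128 + 32 + 16 + 8 + 4 + 2 + 1 = 28607
  0010010001101110 = 8192 + 1024 + 64 + 32 + 8 + 4 + 2 = 9326
  28607 + 9326 = 37933, and 01001010000101101 = 32768 + 4096 + 1024 + 32 + 8 + 4 + 1 = 37933 ✓



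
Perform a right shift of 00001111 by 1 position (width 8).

Original: 00001111 (decimal 15)
Shift right by 1 position
Drop the 1 low bit; fill with zero on the left
Result: 00000111 (decimal 7)
Equivalent: 15 >> 1 = 15 ÷ 2^1 = 7



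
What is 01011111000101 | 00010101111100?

OR: 1 when either bit is 1
  01011111000101
| 00010101111100
----------------
  01011111111101
Decimal: 6085 | 1404 = 6141



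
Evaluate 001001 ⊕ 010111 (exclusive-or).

XOR: 1 when bits differ
  001001
^ 010111
--------
  011110
Decimal: 9 ^ 23 = 30



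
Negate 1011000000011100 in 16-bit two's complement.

Original (sign bit 1, negative): 1011000000011100
Step 1 - Invert all bits: 0100111111100011
Step 2 - Add 1: 0100111111100100
Verification: 1011000000011100 + 0100111111100100 = 10000000000000000; discarding the end carry (carry out of the top bit) leaves the 16-bit value 0000000000000000, as required for x + (-x)



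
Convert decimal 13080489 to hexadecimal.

Using repeated division by 16 (digits 10–15 are A–F):
13080489 ÷ 16 = 817530 remainder 9
817530 ÷ 16 = 51095 remainder 10 (A)
51095 ÷ 16 = 3193 remainder 7
3193 ÷ 16 = 199 remainder 9
199 ÷ 16 = 12 remainder 7
12 ÷ 16 = 0 remainder 12 (C)
Reading remainders bottom to top: C797A9



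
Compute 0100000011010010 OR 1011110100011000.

OR: 1 when either bit is 1
  0100000011010010
| 1011110100011000
------------------
  1111110111011010
Decimal: 16594 | 48408 = 64986



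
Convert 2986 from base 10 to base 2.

Using repeated division by 2:
2986 ÷ 2 = 1493 remainder 0
1493 ÷ 2 = 746 remainder 1
746 ÷ 2 = 373 remainder 0
373 ÷ 2 = 186 remainder 1
186 ÷ 2 = 93 remainder 0
93 ÷ 2 = 46 remainder 1
46 ÷ 2 = 23 remainder 0
23 ÷ 2 = 11 remainder 1
11 ÷ 2 = 5 remainder 1
5 ÷ 2 = 2 remainder 1
2 ÷ 2 = 1 remainder 0
1 ÷ 2 = 0 remainder 1
Reading remainders bottom to top: 101110101010



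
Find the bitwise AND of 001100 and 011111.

AND: 1 only when both bits are 1
  001100
& 011111
--------
  001100
Decimal: 12 & 31 = 12



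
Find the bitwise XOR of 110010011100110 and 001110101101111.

XOR: 1 when bits differ
  110010011100110
^ 001110101101111
-----------------
  111100110001001
Decimal: 25830 ^ 7535 = 31113



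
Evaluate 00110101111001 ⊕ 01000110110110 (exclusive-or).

XOR: 1 when bits differ
  00110101111001
^ 01000110110110
----------------
  01110011001111
Decimal: 3449 ^ 4534 = 7375



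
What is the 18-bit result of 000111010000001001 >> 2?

Original: 000111010000001001 (decimal 29705)
Shift right by 2 positions
Drop the 2 low bits; fill with zeros on the left
Result: 000001110100000010 (decimal 7426)
Equivalent: 29705 >> 2 = 29705 ÷ 2^2 = 7426



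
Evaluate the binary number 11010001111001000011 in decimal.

Sum of powers of 2 for each 1-bit:
2^0 + 2^1 + 2^6 + 2^9 + 2^10 + 2^11 + 2^12 + 2^16 + 2^18 + 2^19
= 1 + 2 + 64 + 512 + 1024 + 2048 + 4096 + 65536 + 262144 + 524288
= 859715



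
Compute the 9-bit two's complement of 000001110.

Original: 000001110
Step 1 - Invert all bits: 111110001
Step 2 - Add 1: 111110010
Verification: 000001110 + 111110010 = 1000000000; discarding the end carry (carry out of the top bit) leaves the 9-bit value 000000000, as required for x + (-x)



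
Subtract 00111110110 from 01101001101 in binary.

Method 1 - Direct subtraction (column by column from the right: bit − bit − borrow-in; if negative, add 2 and borrow 1 from the next column):
borrow: 01111101100
        01101001101
-       00111110110
-------------------
        00101010111

Method 2 - Add two's complement:
Two's complement of 00111110110: invert → 11000001001, add 1 → 11000001010
  01101001101
+ 11000001010
-------------
 100101010111  (end carry out of the top bit = 1)
Discarding the end carry: 00101010111
Decimal check:
  01101001101 = 512 + 256 + 64 + 8 + 4 + 1 = 845
  00111110110 = 256 + 128 + 64 + 32 + 16 + 4 + 2 = 502
  845 - 502 = 343, and 00101010111 = 256 + 64 + 16 + 4 + 2 + 1 = 343 ✓



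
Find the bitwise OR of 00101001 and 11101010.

OR: 1 when either bit is 1
  00101001
| 11101010
----------
  11101011
Decimal: 41 | 234 = 235



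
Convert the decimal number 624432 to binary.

Using repeated division by 2:
624432 ÷ 2 = 312216 remainder 0
312216 ÷ 2 = 156108 remainder 0
156108 ÷ 2 = 78054 remainder 0
78054 ÷ 2 = 39027 remainder 0
39027 ÷ 2 = 19513 remainder 1
19513 ÷ 2 = 9756 remainder 1
9756 ÷ 2 = 4878 remainder 0
4878 ÷ 2 = 2439 remainder 0
2439 ÷ 2 = 1219 remainder 1
1219 ÷ 2 = 609 remainder 1
609 ÷ 2 = 304 remainder 1
304 ÷ 2 = 152 remainder 0
152 ÷ 2 = 76 remainder 0
76 ÷ 2 = 38 remainder 0
38 ÷ 2 = 19 remainder 0
19 ÷ 2 = 9 remainder 1
9 ÷ 2 = 4 remainder 1
4 ÷ 2 = 2 remainder 0
2 ÷ 2 = 1 remainder 0
1 ÷ 2 = 0 remainder 1
Reading remainders bottom to top: 10011000011100110000



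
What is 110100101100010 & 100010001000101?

AND: 1 only when both bits are 1
  110100101100010
& 100010001000101
-----------------
  100000001000000
Decimal: 26978 & 17477 = 16448



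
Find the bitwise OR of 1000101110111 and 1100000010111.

OR: 1 when either bit is 1
  1000101110111
| 1100000010111
---------------
  1100101110111
Decimal: 4471 | 6167 = 6519



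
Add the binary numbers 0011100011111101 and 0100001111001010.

Add column by column from the right: bit + bit + carry-in; write the sum mod 2, carry 1 when the sum is 2 or 3.
carry:  0000011111110000
        0011100011111101
+       0100001111001010
------------------------
       00111110011000111
(the carry out of the leftmost column, 0, becomes the leading bit)
Decimal check:
  0011100011111101 = 8192 + 4096 + 2048 + 128 + 64 + 32 + 16 + 8 + 4 + 1 = 14589
  0100001111001010 = 16384 + 512 + 256 + 128 + 64 + 8 + 2 = 17354
  14589 + 17354 = 31943, and 00111110011000111 = 16384 + 8192 + 4096 + 2048 + 1024 + 128 + 64 + 4 + 2 + 1 = 31943 ✓



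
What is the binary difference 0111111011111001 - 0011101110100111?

Method 1 - Direct subtraction (column by column from the right: bit − bit − borrow-in; if negative, add 2 and borrow 1 from the next column):
borrow: 0000011000001100
        0111111011111001
-       0011101110100111
------------------------
        0100001101010010

Method 2 - Add two's complement:
Two's complement of 0011101110100111: invert → 1100010001011000, add 1 → 1100010001011001
  0111111011111001
+ 1100010001011001
------------------
 10100001101010010  (end carry out of the top bit = 1)
Discarding the end carry: 0100001101010010
Decimal check:
  0111111011111001 = 16384 + 8192 + 4096 + 2048 + 1024 + 512 + 128 + 64 + 32 + 16 + 8 + 1 = 32505
  0011101110100111 = 8192 + 4096 + 2048 + 512 + 256 + 128 + 32 + 4 + 2 + 1 = 15271
  32505 - 15271 = 17234, and 0100001101010010 = 16384 + 512 + 256 + 64 + 16 + 2 = 17234 ✓



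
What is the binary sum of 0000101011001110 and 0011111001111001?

Add column by column from the right: bit + bit + carry-in; write the sum mod 2, carry 1 when the sum is 2 or 3.
carry:  0111110111110000
        0000101011001110
+       0011111001111001
------------------------
       00100100101000111
(the carry out of the leftmost column, 0, becomes the leading bit)
Decimal check:
  0000101011001110 = 2048 + 512 + 128 + 64 + 8 + 4 + 2 = 2766
  0011111001111001 = 8192 + 4096 + 2048 + 1024 + 512 + 64 + 32 + 16 + 8 + 1 = 15993
  2766 + 15993 = 18759, and 00100100101000111 = 16384 + 2048 + 256 + 64 + 4 + 2 + 1 = 18759 ✓



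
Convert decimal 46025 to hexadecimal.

Using repeated division by 16 (digits 10–15 are A–F):
46025 ÷ 16 = 2876 remainder 9
2876 ÷ 16 = 179 remainder 12 (C)
179 ÷ 16 = 11 remainder 3
11 ÷ 16 = 0 remainder 11 (B)
Reading remainders bottom to top: B3C9



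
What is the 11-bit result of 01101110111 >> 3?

Original: 01101110111 (decimal 887)
Shift right by 3 positions
Drop the 3 low bits; fill with zeros on the left
Result: 00001101110 (decimal 110)
Equivalent: 887 >> 3 = 887 ÷ 2^3 = 110



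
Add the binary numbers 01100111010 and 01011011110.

Add column by column from the right: bit + bit + carry-in; write the sum mod 2, carry 1 when the sum is 2 or 3.
carry:  11111111100
        01100111010
+       01011011110
-------------------
       011000011000
(the carry out of the leftmost column, 0, becomes the leading bit)
Decimal check:
  01100111010 = 512 + 256 + 32 + 16 + 8 + 2 = 826
  01011011110 = 512 + 128 + 64 + 16 + 8 + 4 + 2 = 734
  826 + 734 = 1560, and 011000011000 = 1024 + 512 + 16 + 8 = 1560 ✓



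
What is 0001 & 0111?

AND: 1 only when both bits are 1
  0001
& 0111
------
  0001
Decimal: 1 & 7 = 1



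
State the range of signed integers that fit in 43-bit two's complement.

For 43-bit two's complement:
Minimum: -2^42 = -4398046511104
Maximum: 2^42 - 1 = 4398046511103



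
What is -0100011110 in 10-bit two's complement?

Original: 0100011110
Step 1 - Invert all bits: 1011100001
Step 2 - Add 1: 1011100010
Verification: 0100011110 + 1011100010 = 10000000000; discarding the end carry (carry out of the top bit) leaves the 10-bit value 0000000000, as required for x + (-x)



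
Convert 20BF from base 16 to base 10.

Expand by place value (powers of 16):
Digit values: B = 11, F = 15
20BF = 2 × 16^3 + 0 × 16^2 + 11 × 16^1 + 15 × 16^0
= 2 × 4096 + 0 × 256 + 11 × 16 + 15 × 1
= 8192 + 0 + 176 + 15
= 8383



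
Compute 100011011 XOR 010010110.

XOR: 1 when bits differ
  100011011
^ 010010110
-----------
  110001101
Decimal: 283 ^ 150 = 397



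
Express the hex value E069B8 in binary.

Convert each hex digit to 4 bits:
  E = 1110
  0 = 0000
  6 = 0110
  9 = 1001
  B = 1011
  8 = 1000
Concatenate: 111000000110100110111000



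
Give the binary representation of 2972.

Using repeated division by 2:
2972 ÷ 2 = 1486 remainder 0
1486 ÷ 2 = 743 remainder 0
743 ÷ 2 = 371 remainder 1
371 ÷ 2 = 185 remainder 1
185 ÷ 2 = 92 remainder 1
92 ÷ 2 = 46 remainder 0
46 ÷ 2 = 23 remainder 0
23 ÷ 2 = 11 remainder 1
11 ÷ 2 = 5 remainder 1
5 ÷ 2 = 2 remainder 1
2 ÷ 2 = 1 remainder 0
1 ÷ 2 = 0 remainder 1
Reading remainders bottom to top: 101110011100



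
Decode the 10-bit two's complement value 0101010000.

Binary: 0101010000
Sign bit: 0 (non-negative)
Read directly as an unsigned value:
0101010000 = 256 + 64 + 16 = 336
Value: 336



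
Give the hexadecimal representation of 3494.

Using repeated division by 16 (digits 10–15 are A–F):
3494 ÷ 16 = 218 remainder 6
218 ÷ 16 = 13 remainder 10 (A)
13 ÷ 16 = 0 remainder 13 (D)
Reading remainders bottom to top: DA6



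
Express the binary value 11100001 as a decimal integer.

Sum of powers of 2 for each 1-bit:
2^0 + 2^5 + 2^6 + 2^7
= 1 + 32 + 64 + 128
= 225



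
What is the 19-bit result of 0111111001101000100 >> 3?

Original: 0111111001101000100 (decimal 258884)
Shift right by 3 positions
Drop the 3 low bits; fill with zeros on the left
Result: 0000111111001101000 (decimal 32360)
Equivalent: 258884 >> 3 = 258884 ÷ 2^3 = 32360



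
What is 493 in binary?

Using repeated division by 2:
493 ÷ 2 = 246 remainder 1
246 ÷ 2 = 123 remainder 0
123 ÷ 2 = 61 remainder 1
61 ÷ 2 = 30 remainder 1
30 ÷ 2 = 15 remainder 0
15 ÷ 2 = 7 remainder 1
7 ÷ 2 = 3 remainder 1
3 ÷ 2 = 1 remainder 1
1 ÷ 2 = 0 remainder 1
Reading remainders bottom to top: 111101101



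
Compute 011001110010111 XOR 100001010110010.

XOR: 1 when bits differ
  011001110010111
^ 100001010110010
-----------------
  111000100100101
Decimal: 13207 ^ 17074 = 28965



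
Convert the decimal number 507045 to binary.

Using repeated division by 2:
507045 ÷ 2 = 253522 remainder 1
253522 ÷ 2 = 126761 remainder 0
126761 ÷ 2 = 63380 remainder 1
63380 ÷ 2 = 31690 remainder 0
31690 ÷ 2 = 15845 remainder 0
15845 ÷ 2 = 7922 remainder 1
7922 ÷ 2 = 3961 remainder 0
3961 ÷ 2 = 1980 remainder 1
1980 ÷ 2 = 990 remainder 0
990 ÷ 2 = 495 remainder 0
495 ÷ 2 = 247 remainder 1
247 ÷ 2 = 123 remainder 1
123 ÷ 2 = 61 remainder 1
61 ÷ 2 = 30 remainder 1
30 ÷ 2 = 15 remainder 0
15 ÷ 2 = 7 remainder 1
7 ÷ 2 = 3 remainder 1
3 ÷ 2 = 1 remainder 1
1 ÷ 2 = 0 remainder 1
Reading remainders bottom to top: 1111011110010100101



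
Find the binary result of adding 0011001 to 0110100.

Add column by column from the right: bit + bit + carry-in; write the sum mod 2, carry 1 when the sum is 2 or 3.
carry:  1100000
        0011001
+       0110100
---------------
       01001101
(the carry out of the leftmost column, 0, becomes the leading bit)
Decimal check:
  0011001 = 16 + 8 + 1 = 25
  0110100 = 32 + 16 + 4 = 52
  25 + 52 = 77, and 01001101 = 64 + 8 + 4 + 1 = 77 ✓



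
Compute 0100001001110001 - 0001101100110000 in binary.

Method 1 - Direct subtraction (column by column from the right: bit − bit − borrow-in; if negative, add 2 and borrow 1 from the next column):
borrow: 0111111000000000
        0100001001110001
-       0001101100110000
------------------------
        0010011101000001

Method 2 - Add two's complement:
Two's complement of 0001101100110000: invert → 1110010011001111, add 1 → 1110010011010000
  0100001001110001
+ 1110010011010000
------------------
 10010011101000001  (end carry out of the top bit = 1)
Discarding the end carry: 0010011101000001
Decimal check:
  0100001001110001 = 16384 + 512 + 64 + 32 + 16 + 1 = 17009
  0001101100110000 = 4096 + 2048 + 512 + 256 + 32 + 16 = 6960
  17009 - 6960 = 10049, and 0010011101000001 = 8192 + 1024 + 512 + 256 + 64 + 1 = 10049 ✓



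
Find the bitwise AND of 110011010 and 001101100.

AND: 1 only when both bits are 1
  110011010
& 001101100
-----------
  000001000
Decimal: 410 & 108 = 8



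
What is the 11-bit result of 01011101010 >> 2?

Original: 01011101010 (decimal 746)
Shift right by 2 positions
Drop the 2 low bits; fill with zeros on the left
Result: 00010111010 (decimal 186)
Equivalent: 746 >> 2 = 746 ÷ 2^2 = 186



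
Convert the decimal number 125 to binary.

Using repeated division by 2:
125 ÷ 2 = 62 remainder 1
62 ÷ 2 = 31 remainder 0
31 ÷ 2 = 15 remainder 1
15 ÷ 2 = 7 remainder 1
7 ÷ 2 = 3 remainder 1
3 ÷ 2 = 1 remainder 1
1 ÷ 2 = 0 remainder 1
Reading remainders bottom to top: 1111101



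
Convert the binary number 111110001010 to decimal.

Sum of powers of 2 for each 1-bit:
2^1 + 2^3 + 2^7 + 2^8 + 2^9 + 2^10 + 2^11
= 2 + 8 + 128 + 256 + 512 + 1024 + 2048
= 3978



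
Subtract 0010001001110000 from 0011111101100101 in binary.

Method 1 - Direct subtraction (column by column from the right: bit − bit − borrow-in; if negative, add 2 and borrow 1 from the next column):
borrow: 0000000111100000
        0011111101100101
-       0010001001110000
------------------------
        0001110011110101

Method 2 - Add two's complement:
Two's complement of 0010001001110000: invert → 1101110110001111, add 1 → 1101110110010000
  0011111101100101
+ 1101110110010000
------------------
 10001110011110101  (end carry out of the top bit = 1)
Discarding the end carry: 0001110011110101
Decimal check:
  0011111101100101 = 8192 + 4096 + 2048 + 1024 + 512 + 256 + 64 + 32 + 4 + 1 = 16229
  0010001001110000 = 8192 + 512 + 64 + 32 + 16 = 8816
  16229 - 8816 = 7413, and 0001110011110101 = 4096 + 2048 + 1024 + 128 + 64 + 32 + 16 + 4 + 1 = 7413 ✓



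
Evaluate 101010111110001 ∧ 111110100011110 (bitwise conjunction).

AND: 1 only when both bits are 1
  101010111110001
& 111110100011110
-----------------
  101010100010000
Decimal: 22001 & 32030 = 21776



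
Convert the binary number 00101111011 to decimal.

Sum of powers of 2 for each 1-bit:
2^0 + 2^1 + 2^3 + 2^4 + 2^5 + 2^6 + 2^8
= 1 + 2 + 8 + 16 + 32 + 64 + 256
= 379



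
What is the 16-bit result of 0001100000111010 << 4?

Original: 0001100000111010 (decimal 6202)
Shift left by 4 positions
Append 4 zeros on the right and drop the 4 high bits that overflow the 16-bit width
Result: 1000001110100000 (decimal 33696)
Equivalent: 6202 << 4 = 6202 × 2^4 = 99232, truncated to 16 bits = 33696



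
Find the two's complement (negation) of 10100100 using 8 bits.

Original (sign bit 1, negative): 10100100
Step 1 - Invert all bits: 01011011
Step 2 - Add 1: 01011100
Verification: 10100100 + 01011100 = 100000000; discarding the end carry (carry out of the top bit) leaves the 8-bit value 00000000, as required for x + (-x)



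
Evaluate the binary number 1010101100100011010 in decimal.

Sum of powers of 2 for each 1-bit:
2^1 + 2^3 + 2^4 + 2^8 + 2^11 + 2^12 + 2^14 + 2^16 + 2^18
= 2 + 8 + 16 + 256 + 2048 + 4096 + 16384 + 65536 + 262144
= 350490



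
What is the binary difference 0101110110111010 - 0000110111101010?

Method 1 - Direct subtraction (column by column from the right: bit − bit − borrow-in; if negative, add 2 and borrow 1 from the next column):
borrow: 0001111110000000
        0101110110111010
-       0000110111101010
------------------------
        0100111111010000

Method 2 - Add two's complement:
Two's complement of 0000110111101010: invert → 1111001000010101, add 1 → 1111001000010110
  0101110110111010
+ 1111001000010110
------------------
 10100111111010000  (end carry out of the top bit = 1)
Discarding the end carry: 0100111111010000
Decimal check:
  0101110110111010 = 16384 + 4096 + 2048 + 1024 + 256 + 128 + 32 + 16 + 8 + 2 = 23994
  0000110111101010 = 2048 + 1024 + 256 + 128 + 64 + 32 + 8 + 2 = 3562
  23994 - 3562 = 20432, and 0100111111010000 = 16384 + 2048 + 1024 + 512 + 256 + 128 + 64 + 16 = 20432 ✓



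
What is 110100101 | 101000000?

OR: 1 when either bit is 1
  110100101
| 101000000
-----------
  111100101
Decimal: 421 | 320 = 485



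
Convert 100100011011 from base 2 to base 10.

Sum of powers of 2 for each 1-bit:
2^0 + 2^1 + 2^3 + 2^4 + 2^8 + 2^11
= 1 + 2 + 8 + 16 + 256 + 2048
= 2331



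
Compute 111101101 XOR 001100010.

XOR: 1 when bits differ
  111101101
^ 001100010
-----------
  110001111
Decimal: 493 ^ 98 = 399



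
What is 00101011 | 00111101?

OR: 1 when either bit is 1
  00101011
| 00111101
----------
  00111111
Decimal: 43 | 61 = 63



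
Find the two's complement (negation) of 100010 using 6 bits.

Original (sign bit 1, negative): 100010
Step 1 - Invert all bits: 011101
Step 2 - Add 1: 011110
Verification: 100010 + 011110 = 1000000; discarding the end carry (carry out of the top bit) leaves the 6-bit value 000000, as required for x + (-x)



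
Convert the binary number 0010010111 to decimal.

Sum of powers of 2 for each 1-bit:
2^0 + 2^1 + 2^2 + 2^4 + 2^7
= 1 + 2 + 4 + 16 + 128
= 151



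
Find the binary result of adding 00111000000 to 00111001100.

Add column by column from the right: bit + bit + carry-in; write the sum mod 2, carry 1 when the sum is 2 or 3.
carry:  01110000000
        00111000000
+       00111001100
-------------------
       001110001100
(the carry out of the leftmost column, 0, becomes the leading bit)
Decimal check:
  00111000000 = 256 + 128 + 64 = 448
  00111001100 = 256 + 128 + 64 + 8 + 4 = 460
  448 + 460 = 908, and 001110001100 = 512 + 256 + 128 + 8 + 4 = 908 ✓



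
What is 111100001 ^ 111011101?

XOR: 1 when bits differ
  111100001
^ 111011101
-----------
  000111100
Decimal: 481 ^ 477 = 60



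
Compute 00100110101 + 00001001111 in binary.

Add column by column from the right: bit + bit + carry-in; write the sum mod 2, carry 1 when the sum is 2 or 3.
carry:  00011111110
        00100110101
+       00001001111
-------------------
       000110000100
(the carry out of the leftmost column, 0, becomes the leading bit)
Decimal check:
  00100110101 = 256 + 32 + 16 + 4 + 1 = 309
  00001001111 = 64 + 8 + 4 + 2 + 1 = 79
  309 + 79 = 388, and 000110000100 = 256 + 128 + 4 = 388 ✓



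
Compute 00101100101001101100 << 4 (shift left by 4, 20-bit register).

Original: 00101100101001101100 (decimal 182892)
Shift left by 4 positions
Append 4 zeros on the right and drop the 4 high bits that overflow the 20-bit width
Result: 11001010011011000000 (decimal 829120)
Equivalent: 182892 << 4 = 182892 × 2^4 = 2926272, truncated to 20 bits = 829120



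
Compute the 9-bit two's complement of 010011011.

Original: 010011011
Step 1 - Invert all bits: 101100100
Step 2 - Add 1: 101100101
Verification: 010011011 + 101100101 = 1000000000; discarding the end carry (carry out of the top bit) leaves the 9-bit value 000000000, as required for x + (-x)



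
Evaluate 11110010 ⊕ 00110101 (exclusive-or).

XOR: 1 when bits differ
  11110010
^ 00110101
----------
  11000111
Decimal: 242 ^ 53 = 199



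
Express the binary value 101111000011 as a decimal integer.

Sum of powers of 2 for each 1-bit:
2^0 + 2^1 + 2^6 + 2^7 + 2^8 + 2^9 + 2^11
= 1 + 2 + 64 + 128 + 256 + 512 + 2048
= 3011



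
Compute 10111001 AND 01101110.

AND: 1 only when both bits are 1
  10111001
& 01101110
----------
  00101000
Decimal: 185 & 110 = 40



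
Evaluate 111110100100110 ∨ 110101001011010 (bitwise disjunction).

OR: 1 when either bit is 1
  111110100100110
| 110101001011010
-----------------
  111111101111110
Decimal: 32038 | 27226 = 32638



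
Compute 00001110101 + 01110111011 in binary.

Add column by column from the right: bit + bit + carry-in; write the sum mod 2, carry 1 when the sum is 2 or 3.
carry:  11111111110
        00001110101
+       01110111011
-------------------
       010000110000
(the carry out of the leftmost column, 0, becomes the leading bit)
Decimal check:
  00001110101 = 64 + 32 + 16 + 4 + 1 = 117
  01110111011 = 512 + 256 + 128 + 32 + 16 + 8 + 2 + 1 = 955
  117 + 955 = 1072, and 010000110000 = 1024 + 32 + 16 = 1072 ✓



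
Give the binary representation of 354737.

Using repeated division by 2:
354737 ÷ 2 = 177368 remainder 1
177368 ÷ 2 = 88684 remainder 0
88684 ÷ 2 = 44342 remainder 0
44342 ÷ 2 = 22171 remainder 0
22171 ÷ 2 = 11085 remainder 1
11085 ÷ 2 = 5542 remainder 1
5542 ÷ 2 = 2771 remainder 0
2771 ÷ 2 = 1385 remainder 1
1385 ÷ 2 = 692 remainder 1
692 ÷ 2 = 346 remainder 0
346 ÷ 2 = 173 remainder 0
173 ÷ 2 = 86 remainder 1
86 ÷ 2 = 43 remainder 0
43 ÷ 2 = 21 remainder 1
21 ÷ 2 = 10 remainder 1
10 ÷ 2 = 5 remainder 0
5 ÷ 2 = 2 remainder 1
2 ÷ 2 = 1 remainder 0
1 ÷ 2 = 0 remainder 1
Reading remainders bottom to top: 1010110100110110001



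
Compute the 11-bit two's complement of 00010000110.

Original: 00010000110
Step 1 - Invert all bits: 11101111001
Step 2 - Add 1: 11101111010
Verification: 00010000110 + 11101111010 = 100000000000; discarding the end carry (carry out of the top bit) leaves the 11-bit value 00000000000, as required for x + (-x)



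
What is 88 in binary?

Using repeated division by 2:
88 ÷ 2 = 44 remainder 0
44 ÷ 2 = 22 remainder 0
22 ÷ 2 = 11 remainder 0
11 ÷ 2 = 5 remainder 1
5 ÷ 2 = 2 remainder 1
2 ÷ 2 = 1 remainder 0
1 ÷ 2 = 0 remainder 1
Reading remainders bottom to top: 1011000



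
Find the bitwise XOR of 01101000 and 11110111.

XOR: 1 when bits differ
  01101000
^ 11110111
----------
  10011111
Decimal: 104 ^ 247 = 159



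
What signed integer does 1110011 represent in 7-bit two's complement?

Binary: 1110011
Sign bit: 1 (negative)
Invert: 0001100
Add 1:  0001101
Magnitude: 0001101 = 8 + 4 + 1 = 13
Value: -13



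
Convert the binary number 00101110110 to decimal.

Sum of powers of 2 for each 1-bit:
2^1 + 2^2 + 2^4 + 2^5 + 2^6 + 2^8
= 2 + 4 + 16 + 32 + 64 + 256
= 374



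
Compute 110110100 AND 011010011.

AND: 1 only when both bits are 1
  110110100
& 011010011
-----------
  010010000
Decimal: 436 & 211 = 144



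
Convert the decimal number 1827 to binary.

Using repeated division by 2:
1827 ÷ 2 = 913 remainder 1
913 ÷ 2 = 456 remainder 1
456 ÷ 2 = 228 remainder 0
228 ÷ 2 = 114 remainder 0
114 ÷ 2 = 57 remainder 0
57 ÷ 2 = 28 remainder 1
28 ÷ 2 = 14 remainder 0
14 ÷ 2 = 7 remainder 0
7 ÷ 2 = 3 remainder 1
3 ÷ 2 = 1 remainder 1
1 ÷ 2 = 0 remainder 1
Reading remainders bottom to top: 11100100011



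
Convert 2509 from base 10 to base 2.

Using repeated division by 2:
2509 ÷ 2 = 1254 remainder 1
1254 ÷ 2 = 627 remainder 0
627 ÷ 2 = 313 remainder 1
313 ÷ 2 = 156 remainder 1
156 ÷ 2 = 78 remainder 0
78 ÷ 2 = 39 remainder 0
39 ÷ 2 = 19 remainder 1
19 ÷ 2 = 9 remainder 1
9 ÷ 2 = 4 remainder 1
4 ÷ 2 = 2 remainder 0
2 ÷ 2 = 1 remainder 0
1 ÷ 2 = 0 remainder 1
Reading remainders bottom to top: 100111001101



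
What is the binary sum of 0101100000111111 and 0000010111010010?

Add column by column from the right: bit + bit + carry-in; write the sum mod 2, carry 1 when the sum is 2 or 3.
carry:  0000001111111100
        0101100000111111
+       0000010111010010
------------------------
       00101111000010001
(the carry out of the leftmost column, 0, becomes the leading bit)
Decimal check:
  0101100000111111 = 16384 + 4096 + 2048 + 32 + 16 + 8 + 4 + 2 + 1 = 22591
  0000010111010010 = 1024 + 256 + 128 + 64 + 16 + 2 = 1490
  22591 + 1490 = 24081, and 00101111000010001 = 16384 + 4096 + 2048 + 1024 + 512 + 16 + 1 = 24081 ✓



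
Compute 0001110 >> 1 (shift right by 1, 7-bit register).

Original: 0001110 (decimal 14)
Shift right by 1 position
Drop the 1 low bit; fill with zero on the left
Result: 0000111 (decimal 7)
Equivalent: 14 >> 1 = 14 ÷ 2^1 = 7



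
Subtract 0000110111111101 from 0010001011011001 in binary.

Method 1 - Direct subtraction (column by column from the right: bit − bit − borrow-in; if negative, add 2 and borrow 1 from the next column):
borrow: 0011101111111000
        0010001011011001
-       0000110111111101
------------------------
        0001010011011100

Method 2 - Add two's complement:
Two's complement of 0000110111111101: invert → 1111001000000010, add 1 → 1111001000000011
  0010001011011001
+ 1111001000000011
------------------
 10001010011011100  (end carry out of the top bit = 1)
Discarding the end carry: 0001010011011100
Decimal check:
  0010001011011001 = 8192 + 512 + 128 + 64 + 16 + 8 + 1 = 8921
  0000110111111101 = 2048 + 1024 + 256 + 128 + 64 + 32 + 16 + 8 + 4 + 1 = 3581
  8921 - 3581 = 5340, and 0001010011011100 = 4096 + 1024 + 128 + 64 + 16 + 8 + 4 = 5340 ✓



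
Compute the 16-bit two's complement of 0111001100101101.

Original: 0111001100101101
Step 1 - Invert all bits: 1000110011010010
Step 2 - Add 1: 1000110011010011
Verification: 0111001100101101 + 1000110011010011 = 10000000000000000; discarding the end carry (carry out of the top bit) leaves the 16-bit value 0000000000000000, as required for x + (-x)



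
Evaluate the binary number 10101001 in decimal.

Sum of powers of 2 for each 1-bit:
2^0 + 2^3 + 2^5 + 2^7
= 1 + 8 + 32 + 128
= 169



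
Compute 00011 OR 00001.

OR: 1 when either bit is 1
  00011
| 00001
-------
  00011
Decimal: 3 | 1 = 3



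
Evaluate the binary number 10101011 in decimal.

Sum of powers of 2 for each 1-bit:
2^0 + 2^1 + 2^3 + 2^5 + 2^7
= 1 + 2 + 8 + 32 + 128
= 171



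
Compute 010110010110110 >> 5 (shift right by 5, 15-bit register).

Original: 010110010110110 (decimal 11446)
Shift right by 5 positions
Drop the 5 low bits; fill with zeros on the left
Result: 000000101100101 (decimal 357)
Equivalent: 11446 >> 5 = 11446 ÷ 2^5 = 357



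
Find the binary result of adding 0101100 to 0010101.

Add column by column from the right: bit + bit + carry-in; write the sum mod 2, carry 1 when the sum is 2 or 3.
carry:  1111000
        0101100
+       0010101
---------------
       01000001
(the carry out of the leftmost column, 0, becomes the leading bit)
Decimal check:
  0101100 = 32 + 8 + 4 = 44
  0010101 = 16 + 4 + 1 = 21
  44 + 21 = 65, and 01000001 = 64 + 1 = 65 ✓



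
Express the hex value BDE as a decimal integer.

Expand by place value (powers of 16):
Digit values: B = 11, D = 13, E = 14
BDE = 11 × 16^2 + 13 × 16^1 + 14 × 16^0
= 11 × 256 + 13 × 16 + 14 × 1
= 2816 + 208 + 14
= 3038



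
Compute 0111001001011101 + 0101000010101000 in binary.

Add column by column from the right: bit + bit + carry-in; write the sum mod 2, carry 1 when the sum is 2 or 3.
carry:  1110000111110000
        0111001001011101
+       0101000010101000
------------------------
       01100001100000101
(the carry out of the leftmost column, 0, becomes the leading bit)
Decimal check:
  0111001001011101 = 16384 + 8192 + 4096 + 512 + 64 + 16 + 8 + 4 + 1 = 29277
  0101000010101000 = 16384 + 4096 + 128 + 32 + 8 = 20648
  29277 + 20648 = 49925, and 01100001100000101 = 32768 + 16384 + 512 + 256 + 4 + 1 = 49925 ✓



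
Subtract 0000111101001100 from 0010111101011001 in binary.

Method 1 - Direct subtraction (column by column from the right: bit − bit − borrow-in; if negative, add 2 and borrow 1 from the next column):
borrow: 0000000000011000
        0010111101011001
-       0000111101001100
------------------------
        0010000000001101

Method 2 - Add two's complement:
Two's complement of 0000111101001100: invert → 1111000010110011, add 1 → 1111000010110100
  0010111101011001
+ 1111000010110100
------------------
 10010000000001101  (end carry out of the top bit = 1)
Discarding the end carry: 0010000000001101
Decimal check:
  0010111101011001 = 8192 + 2048 + 1024 + 512 + 256 + 64 + 16 + 8 + 1 = 12121
  0000111101001100 = 2048 + 1024 + 512 + 256 + 64 + 8 + 4 = 3916
  12121 - 3916 = 8205, and 0010000000001101 = 8192 + 8 + 4 + 1 = 8205 ✓



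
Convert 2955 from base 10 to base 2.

Using repeated division by 2:
2955 ÷ 2 = 1477 remainder 1
1477 ÷ 2 = 738 remainder 1
738 ÷ 2 = 369 remainder 0
369 ÷ 2 = 184 remainder 1
184 ÷ 2 = 92 remainder 0
92 ÷ 2 = 46 remainder 0
46 ÷ 2 = 23 remainder 0
23 ÷ 2 = 11 remainder 1
11 ÷ 2 = 5 remainder 1
5 ÷ 2 = 2 remainder 1
2 ÷ 2 = 1 remainder 0
1 ÷ 2 = 0 remainder 1
Reading remainders bottom to top: 101110001011



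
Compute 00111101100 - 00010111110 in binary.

Method 1 - Direct subtraction (column by column from the right: bit − bit − borrow-in; if negative, add 2 and borrow 1 from the next column):
borrow: 00001111100
        00111101100
-       00010111110
-------------------
        00100101110

Method 2 - Add two's complement:
Two's complement of 00010111110: invert → 11101000001, add 1 → 11101000010
  00111101100
+ 11101000010
-------------
 100100101110  (end carry out of the top bit = 1)
Discarding the end carry: 00100101110
Decimal check:
  00111101100 = 256 + 128 + 64 + 32 + 8 + 4 = 492
  00010111110 = 128 + 32 + 16 + 8 + 4 + 2 = 190
  492 - 190 = 302, and 00100101110 = 256 + 32 + 8 + 4 + 2 = 302 ✓



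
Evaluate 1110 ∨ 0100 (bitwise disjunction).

OR: 1 when either bit is 1
  1110
| 0100
------
  1110
Decimal: 14 | 4 = 14



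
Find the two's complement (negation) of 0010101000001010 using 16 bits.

Original: 0010101000001010
Step 1 - Invert all bits: 1101010111110101
Step 2 - Add 1: 1101010111110110
Verification: 0010101000001010 + 1101010111110110 = 10000000000000000; discarding the end carry (carry out of the top bit) leaves the 16-bit value 0000000000000000, as required for x + (-x)



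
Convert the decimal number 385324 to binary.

Using repeated division by 2:
385324 ÷ 2 = 192662 remainder 0
192662 ÷ 2 = 96331 remainder 0
96331 ÷ 2 = 48165 remainder 1
48165 ÷ 2 = 24082 remainder 1
24082 ÷ 2 = 12041 remainder 0
12041 ÷ 2 = 6020 remainder 1
6020 ÷ 2 = 3010 remainder 0
3010 ÷ 2 = 1505 remainder 0
1505 ÷ 2 = 752 remainder 1
752 ÷ 2 = 376 remainder 0
376 ÷ 2 = 188 remainder 0
188 ÷ 2 = 94 remainder 0
94 ÷ 2 = 47 remainder 0
47 ÷ 2 = 23 remainder 1
23 ÷ 2 = 11 remainder 1
11 ÷ 2 = 5 remainder 1
5 ÷ 2 = 2 remainder 1
2 ÷ 2 = 1 remainder 0
1 ÷ 2 = 0 remainder 1
Reading remainders bottom to top: 1011110000100101100



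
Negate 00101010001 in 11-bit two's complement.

Original: 00101010001
Step 1 - Invert all bits: 11010101110
Step 2 - Add 1: 11010101111
Verification: 00101010001 + 11010101111 = 100000000000; discarding the end carry (carry out of the top bit) leaves the 11-bit value 00000000000, as required for x + (-x)



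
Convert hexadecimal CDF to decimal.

Expand by place value (powers of 16):
Digit values: C = 12, D = 13, F = 15
CDF = 12 × 16^2 + 13 × 16^1 + 15 × 16^0
= 12 × 256 + 13 × 16 + 15 × 1
= 3072 + 208 + 15
= 3295



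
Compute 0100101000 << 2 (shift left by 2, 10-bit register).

Original: 0100101000 (decimal 296)
Shift left by 2 positions
Append 2 zeros on the right and drop the 2 high bits that overflow the 10-bit width
Result: 0010100000 (decimal 160)
Equivalent: 296 << 2 = 296 × 2^2 = 1184, truncated to 10 bits = 160



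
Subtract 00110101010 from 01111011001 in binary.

Method 1 - Direct subtraction (column by column from the right: bit − bit − borrow-in; if negative, add 2 and borrow 1 from the next column):
borrow: 00001011100
        01111011001
-       00110101010
-------------------
        01000101111

Method 2 - Add two's complement:
Two's complement of 00110101010: invert → 11001010101, add 1 → 11001010110
  01111011001
+ 11001010110
-------------
 101000101111  (end carry out of the top bit = 1)
Discarding the end carry: 01000101111
Decimal check:
  01111011001 = 512 + 256 + 128 + 64 + 16 + 8 + 1 = 985
  00110101010 = 256 + 128 + 32 + 8 + 2 = 426
  985 - 426 = 559, and 01000101111 = 512 + 32 + 8 + 4 + 2 + 1 = 559 ✓

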